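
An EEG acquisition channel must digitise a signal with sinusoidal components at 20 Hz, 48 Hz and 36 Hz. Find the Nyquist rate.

96 Hz

Highest-frequency component: 48 Hz.
Nyquist rate = 2 × 48 Hz = 96 Hz.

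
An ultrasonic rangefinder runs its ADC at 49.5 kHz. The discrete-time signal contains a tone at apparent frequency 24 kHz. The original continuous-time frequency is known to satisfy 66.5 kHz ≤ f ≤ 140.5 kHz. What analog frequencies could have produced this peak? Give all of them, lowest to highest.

73.5 kHz, 75 kHz, 123 kHz, 124.5 kHz

Frequencies that alias to 24 kHz are k·fs ± 24 kHz for integer k ≥ 0.
k=0: 24 kHz.
k=1: 25.5 kHz, 73.5 kHz.
k=2: 75 kHz, 123 kHz.
k=3: 124.5 kHz, 172.5 kHz.
k=4: 174 kHz, 222 kHz.
Within [66.5 kHz, 140.5 kHz]: 73.5 kHz, 75 kHz, 123 kHz, 124.5 kHz.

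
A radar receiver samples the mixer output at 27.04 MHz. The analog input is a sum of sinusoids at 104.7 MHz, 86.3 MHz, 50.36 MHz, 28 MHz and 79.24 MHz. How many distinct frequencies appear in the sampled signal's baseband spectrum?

5

fs/2 = 13.52 MHz.
104.7 MHz mod fs = 23.58 MHz.
23.58 MHz > fs/2 = 13.52 MHz, folds to fs − 23.58 MHz = 3.46 MHz.
86.3 MHz mod fs = 5.18 MHz.
5.18 MHz ≤ fs/2 = 13.52 MHz, appears at 5.18 MHz.
50.36 MHz mod fs = 23.32 MHz.
23.32 MHz > fs/2 = 13.52 MHz, folds to fs − 23.32 MHz = 3.72 MHz.
28 MHz mod fs = 0.96 MHz.
0.96 MHz ≤ fs/2 = 13.52 MHz, appears at 0.96 MHz.
79.24 MHz mod fs = 25.16 MHz.
25.16 MHz > fs/2 = 13.52 MHz, folds to fs − 25.16 MHz = 1.88 MHz.
Distinct values: {0.96 MHz, 1.88 MHz, 3.46 MHz, 3.72 MHz, 5.18 MHz} → 5.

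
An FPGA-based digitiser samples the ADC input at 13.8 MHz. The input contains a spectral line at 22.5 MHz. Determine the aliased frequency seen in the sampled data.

22.5 MHz mod fs = 8.7 MHz.
8.7 MHz > fs/2 = 6.9 MHz, folds to fs − 8.7 MHz = 5.1 MHz.

5.1 MHz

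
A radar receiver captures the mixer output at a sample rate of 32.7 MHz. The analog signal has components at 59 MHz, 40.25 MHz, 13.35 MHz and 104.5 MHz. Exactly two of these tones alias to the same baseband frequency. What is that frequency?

6.4 MHz

fs/2 = 16.35 MHz.
59 MHz mod fs = 26.3 MHz.
26.3 MHz > fs/2 = 16.35 MHz, folds to fs − 26.3 MHz = 6.4 MHz.
40.25 MHz mod fs = 7.55 MHz.
7.55 MHz ≤ fs/2 = 16.35 MHz, appears at 7.55 MHz.
13.35 MHz ≤ fs/2 = 16.35 MHz, passes unchanged.
104.5 MHz mod fs = 6.4 MHz.
6.4 MHz ≤ fs/2 = 16.35 MHz, appears at 6.4 MHz.
59 MHz and 104.5 MHz both map to 6.4 MHz.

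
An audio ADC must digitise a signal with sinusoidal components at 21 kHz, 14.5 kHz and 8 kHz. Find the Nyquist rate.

42 kHz

Highest-frequency component: 21 kHz.
Nyquist rate = 2 × 21 kHz = 42 kHz.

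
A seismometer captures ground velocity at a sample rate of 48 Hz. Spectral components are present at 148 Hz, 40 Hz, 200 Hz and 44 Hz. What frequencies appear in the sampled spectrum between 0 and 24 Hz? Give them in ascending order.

4 Hz, 8 Hz

fs/2 = 24 Hz.
148 Hz mod fs = 4 Hz.
4 Hz ≤ fs/2 = 24 Hz, appears at 4 Hz.
40 Hz > fs/2 = 24 Hz, folds to fs − 40 Hz = 8 Hz.
200 Hz mod fs = 8 Hz.
8 Hz ≤ fs/2 = 24 Hz, appears at 8 Hz.
44 Hz > fs/2 = 24 Hz, folds to fs − 44 Hz = 4 Hz.
Distinct values: {4 Hz, 8 Hz}.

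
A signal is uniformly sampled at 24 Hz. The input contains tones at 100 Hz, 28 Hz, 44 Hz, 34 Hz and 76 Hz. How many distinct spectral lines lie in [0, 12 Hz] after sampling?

2

fs/2 = 12 Hz.
100 Hz mod fs = 4 Hz.
4 Hz ≤ fs/2 = 12 Hz, appears at 4 Hz.
28 Hz mod fs = 4 Hz.
4 Hz ≤ fs/2 = 12 Hz, appears at 4 Hz.
44 Hz mod fs = 20 Hz.
20 Hz > fs/2 = 12 Hz, folds to fs − 20 Hz = 4 Hz.
34 Hz mod fs = 10 Hz.
10 Hz ≤ fs/2 = 12 Hz, appears at 10 Hz.
76 Hz mod fs = 4 Hz.
4 Hz ≤ fs/2 = 12 Hz, appears at 4 Hz.
Distinct values: {4 Hz, 10 Hz} → 2.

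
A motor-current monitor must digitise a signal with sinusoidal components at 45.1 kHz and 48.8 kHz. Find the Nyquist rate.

97.6 kHz

Highest-frequency component: 48.8 kHz.
Nyquist rate = 2 × 48.8 kHz = 97.6 kHz.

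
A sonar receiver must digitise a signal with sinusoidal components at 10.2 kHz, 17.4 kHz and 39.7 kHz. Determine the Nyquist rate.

Highest-frequency component: 39.7 kHz.
Nyquist rate = 2 × 39.7 kHz = 79.4 kHz.

79.4 kHz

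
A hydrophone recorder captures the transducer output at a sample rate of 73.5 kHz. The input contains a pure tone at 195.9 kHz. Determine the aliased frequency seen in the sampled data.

195.9 kHz mod fs = 48.9 kHz.
48.9 kHz > fs/2 = 36.75 kHz, folds to fs − 48.9 kHz = 24.6 kHz.

24.6 kHz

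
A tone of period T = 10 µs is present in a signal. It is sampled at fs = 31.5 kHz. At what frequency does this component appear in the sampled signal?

5.5 kHz

T = 10 µs → f = 1/T = 100 kHz.
100 kHz mod fs = 5.5 kHz.
5.5 kHz ≤ fs/2 = 15.75 kHz, appears at 5.5 kHz.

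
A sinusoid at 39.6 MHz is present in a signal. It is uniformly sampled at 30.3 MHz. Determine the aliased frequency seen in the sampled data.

9.3 MHz

39.6 MHz mod fs = 9.3 MHz.
9.3 MHz ≤ fs/2 = 15.15 MHz, appears at 9.3 MHz.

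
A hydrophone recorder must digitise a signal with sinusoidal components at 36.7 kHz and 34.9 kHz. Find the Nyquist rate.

Highest-frequency component: 36.7 kHz.
Nyquist rate = 2 × 36.7 kHz = 73.4 kHz.

73.4 kHz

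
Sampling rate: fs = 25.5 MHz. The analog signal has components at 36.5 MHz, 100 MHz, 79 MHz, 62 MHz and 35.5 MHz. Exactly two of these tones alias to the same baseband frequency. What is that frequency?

11 MHz

fs/2 = 12.75 MHz.
36.5 MHz mod fs = 11 MHz.
11 MHz ≤ fs/2 = 12.75 MHz, appears at 11 MHz.
100 MHz mod fs = 23.5 MHz.
23.5 MHz > fs/2 = 12.75 MHz, folds to fs − 23.5 MHz = 2 MHz.
79 MHz mod fs = 2.5 MHz.
2.5 MHz ≤ fs/2 = 12.75 MHz, appears at 2.5 MHz.
62 MHz mod fs = 11 MHz.
11 MHz ≤ fs/2 = 12.75 MHz, appears at 11 MHz.
35.5 MHz mod fs = 10 MHz.
10 MHz ≤ fs/2 = 12.75 MHz, appears at 10 MHz.
36.5 MHz and 62 MHz both map to 11 MHz.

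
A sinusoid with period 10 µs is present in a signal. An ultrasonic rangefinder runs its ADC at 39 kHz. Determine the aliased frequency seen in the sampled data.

17 kHz

T = 10 µs → f = 1/T = 100 kHz.
100 kHz mod fs = 22 kHz.
22 kHz > fs/2 = 19.5 kHz, folds to fs − 22 kHz = 17 kHz.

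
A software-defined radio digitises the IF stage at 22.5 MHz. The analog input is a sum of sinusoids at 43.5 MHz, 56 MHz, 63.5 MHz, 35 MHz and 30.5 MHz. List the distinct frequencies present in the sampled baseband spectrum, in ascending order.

fs/2 = 11.25 MHz.
43.5 MHz mod fs = 21 MHz.
21 MHz > fs/2 = 11.25 MHz, folds to fs − 21 MHz = 1.5 MHz.
56 MHz mod fs = 11 MHz.
11 MHz ≤ fs/2 = 11.25 MHz, appears at 11 MHz.
63.5 MHz mod fs = 18.5 MHz.
18.5 MHz > fs/2 = 11.25 MHz, folds to fs − 18.5 MHz = 4 MHz.
35 MHz mod fs = 12.5 MHz.
12.5 MHz > fs/2 = 11.25 MHz, folds to fs − 12.5 MHz = 10 MHz.
30.5 MHz mod fs = 8 MHz.
8 MHz ≤ fs/2 = 11.25 MHz, appears at 8 MHz.
Distinct values: {1.5 MHz, 4 MHz, 8 MHz, 10 MHz, 11 MHz}.

1.5 MHz, 4 MHz, 8 MHz, 10 MHz, 11 MHz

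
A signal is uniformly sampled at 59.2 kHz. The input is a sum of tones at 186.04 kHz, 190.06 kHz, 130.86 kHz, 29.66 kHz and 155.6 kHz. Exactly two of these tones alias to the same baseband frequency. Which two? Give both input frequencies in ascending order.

130.86 kHz, 190.06 kHz

fs/2 = 29.6 kHz.
186.04 kHz mod fs = 8.44 kHz.
8.44 kHz ≤ fs/2 = 29.6 kHz, appears at 8.44 kHz.
190.06 kHz mod fs = 12.46 kHz.
12.46 kHz ≤ fs/2 = 29.6 kHz, appears at 12.46 kHz.
130.86 kHz mod fs = 12.46 kHz.
12.46 kHz ≤ fs/2 = 29.6 kHz, appears at 12.46 kHz.
29.66 kHz > fs/2 = 29.6 kHz, folds to fs − 29.66 kHz = 29.54 kHz.
155.6 kHz mod fs = 37.2 kHz.
37.2 kHz > fs/2 = 29.6 kHz, folds to fs − 37.2 kHz = 22 kHz.
130.86 kHz and 190.06 kHz both map to 12.46 kHz.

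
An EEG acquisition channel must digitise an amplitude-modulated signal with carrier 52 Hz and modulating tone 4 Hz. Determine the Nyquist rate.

AM sidebands sit at fc ± fm = 48 Hz and 56 Hz.
Highest-frequency component: 56 Hz.
Nyquist rate = 2 × 56 Hz = 112 Hz.

112 Hz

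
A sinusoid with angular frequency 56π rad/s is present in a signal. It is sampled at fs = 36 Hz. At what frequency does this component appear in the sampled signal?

ω = 56π rad/s → f = ω/(2π) = 28 Hz.
28 Hz > fs/2 = 18 Hz, folds to fs − 28 Hz = 8 Hz.

8 Hz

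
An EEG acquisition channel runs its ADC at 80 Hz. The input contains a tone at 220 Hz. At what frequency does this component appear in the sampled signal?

220 Hz mod fs = 60 Hz.
60 Hz > fs/2 = 40 Hz, folds to fs − 60 Hz = 20 Hz.

20 Hz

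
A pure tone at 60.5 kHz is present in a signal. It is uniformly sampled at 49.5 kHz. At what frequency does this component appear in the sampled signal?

60.5 kHz mod fs = 11 kHz.
11 kHz ≤ fs/2 = 24.75 kHz, appears at 11 kHz.

11 kHz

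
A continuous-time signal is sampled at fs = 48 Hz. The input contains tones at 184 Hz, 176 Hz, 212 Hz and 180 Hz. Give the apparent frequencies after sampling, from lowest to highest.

8 Hz, 12 Hz, 16 Hz, 20 Hz

fs/2 = 24 Hz.
184 Hz mod fs = 40 Hz.
40 Hz > fs/2 = 24 Hz, folds to fs − 40 Hz = 8 Hz.
176 Hz mod fs = 32 Hz.
32 Hz > fs/2 = 24 Hz, folds to fs − 32 Hz = 16 Hz.
212 Hz mod fs = 20 Hz.
20 Hz ≤ fs/2 = 24 Hz, appears at 20 Hz.
180 Hz mod fs = 36 Hz.
36 Hz > fs/2 = 24 Hz, folds to fs − 36 Hz = 12 Hz.
Distinct values: {8 Hz, 12 Hz, 16 Hz, 20 Hz}.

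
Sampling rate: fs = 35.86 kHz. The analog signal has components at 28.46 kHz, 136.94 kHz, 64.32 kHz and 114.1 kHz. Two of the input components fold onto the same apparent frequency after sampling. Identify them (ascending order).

fs/2 = 17.93 kHz.
28.46 kHz > fs/2 = 17.93 kHz, folds to fs − 28.46 kHz = 7.4 kHz.
136.94 kHz mod fs = 29.36 kHz.
29.36 kHz > fs/2 = 17.93 kHz, folds to fs − 29.36 kHz = 6.5 kHz.
64.32 kHz mod fs = 28.46 kHz.
28.46 kHz > fs/2 = 17.93 kHz, folds to fs − 28.46 kHz = 7.4 kHz.
114.1 kHz mod fs = 6.52 kHz.
6.52 kHz ≤ fs/2 = 17.93 kHz, appears at 6.52 kHz.
28.46 kHz and 64.32 kHz both map to 7.4 kHz.

28.46 kHz, 64.32 kHz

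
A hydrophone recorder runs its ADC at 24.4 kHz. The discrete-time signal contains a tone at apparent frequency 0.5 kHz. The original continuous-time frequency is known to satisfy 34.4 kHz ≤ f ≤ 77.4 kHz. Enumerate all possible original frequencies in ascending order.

48.3 kHz, 49.3 kHz, 72.7 kHz, 73.7 kHz

Frequencies that alias to 0.5 kHz are k·fs ± 0.5 kHz for integer k ≥ 0.
k=0: 0.5 kHz.
k=1: 23.9 kHz, 24.9 kHz.
k=2: 48.3 kHz, 49.3 kHz.
k=3: 72.7 kHz, 73.7 kHz.
k=4: 97.1 kHz, 98.1 kHz.
Within [34.4 kHz, 77.4 kHz]: 48.3 kHz, 49.3 kHz, 72.7 kHz, 73.7 kHz.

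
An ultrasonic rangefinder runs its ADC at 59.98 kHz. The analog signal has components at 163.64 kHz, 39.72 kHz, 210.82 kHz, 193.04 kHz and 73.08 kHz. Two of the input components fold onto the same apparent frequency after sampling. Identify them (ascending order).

fs/2 = 29.99 kHz.
163.64 kHz mod fs = 43.68 kHz.
43.68 kHz > fs/2 = 29.99 kHz, folds to fs − 43.68 kHz = 16.3 kHz.
39.72 kHz > fs/2 = 29.99 kHz, folds to fs − 39.72 kHz = 20.26 kHz.
210.82 kHz mod fs = 30.88 kHz.
30.88 kHz > fs/2 = 29.99 kHz, folds to fs − 30.88 kHz = 29.1 kHz.
193.04 kHz mod fs = 13.1 kHz.
13.1 kHz ≤ fs/2 = 29.99 kHz, appears at 13.1 kHz.
73.08 kHz mod fs = 13.1 kHz.
13.1 kHz ≤ fs/2 = 29.99 kHz, appears at 13.1 kHz.
73.08 kHz and 193.04 kHz both map to 13.1 kHz.

73.08 kHz, 193.04 kHz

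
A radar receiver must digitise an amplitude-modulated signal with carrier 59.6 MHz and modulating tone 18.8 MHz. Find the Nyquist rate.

AM sidebands sit at fc ± fm = 40.8 MHz and 78.4 MHz.
Highest-frequency component: 78.4 MHz.
Nyquist rate = 2 × 78.4 MHz = 156.8 MHz.

156.8 MHz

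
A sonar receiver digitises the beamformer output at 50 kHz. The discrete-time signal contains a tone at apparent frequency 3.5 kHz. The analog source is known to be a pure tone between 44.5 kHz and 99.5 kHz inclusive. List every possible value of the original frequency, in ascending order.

Frequencies that alias to 3.5 kHz are k·fs ± 3.5 kHz for integer k ≥ 0.
k=0: 3.5 kHz.
k=1: 46.5 kHz, 53.5 kHz.
k=2: 96.5 kHz, 103.5 kHz.
k=3: 146.5 kHz, 153.5 kHz.
Within [44.5 kHz, 99.5 kHz]: 46.5 kHz, 53.5 kHz, 96.5 kHz.

46.5 kHz, 53.5 kHz, 96.5 kHz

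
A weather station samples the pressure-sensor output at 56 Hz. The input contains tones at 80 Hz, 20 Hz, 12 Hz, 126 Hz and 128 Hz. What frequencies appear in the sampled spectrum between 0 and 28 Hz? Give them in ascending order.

fs/2 = 28 Hz.
80 Hz mod fs = 24 Hz.
24 Hz ≤ fs/2 = 28 Hz, appears at 24 Hz.
20 Hz ≤ fs/2 = 28 Hz, passes unchanged.
12 Hz ≤ fs/2 = 28 Hz, passes unchanged.
126 Hz mod fs = 14 Hz.
14 Hz ≤ fs/2 = 28 Hz, appears at 14 Hz.
128 Hz mod fs = 16 Hz.
16 Hz ≤ fs/2 = 28 Hz, appears at 16 Hz.
Distinct values: {12 Hz, 14 Hz, 16 Hz, 20 Hz, 24 Hz}.

12 Hz, 14 Hz, 16 Hz, 20 Hz, 24 Hz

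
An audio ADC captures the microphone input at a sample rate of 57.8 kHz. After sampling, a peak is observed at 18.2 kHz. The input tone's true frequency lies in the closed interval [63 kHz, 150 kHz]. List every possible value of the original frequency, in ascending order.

76 kHz, 97.4 kHz, 133.8 kHz

Frequencies that alias to 18.2 kHz are k·fs ± 18.2 kHz for integer k ≥ 0.
k=0: 18.2 kHz.
k=1: 39.6 kHz, 76 kHz.
k=2: 97.4 kHz, 133.8 kHz.
k=3: 155.2 kHz, 191.6 kHz.
Within [63 kHz, 150 kHz]: 76 kHz, 97.4 kHz, 133.8 kHz.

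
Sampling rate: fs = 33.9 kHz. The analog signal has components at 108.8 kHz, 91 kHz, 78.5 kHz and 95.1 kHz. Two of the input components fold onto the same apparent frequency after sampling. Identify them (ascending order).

78.5 kHz, 91 kHz

fs/2 = 16.95 kHz.
108.8 kHz mod fs = 7.1 kHz.
7.1 kHz ≤ fs/2 = 16.95 kHz, appears at 7.1 kHz.
91 kHz mod fs = 23.2 kHz.
23.2 kHz > fs/2 = 16.95 kHz, folds to fs − 23.2 kHz = 10.7 kHz.
78.5 kHz mod fs = 10.7 kHz.
10.7 kHz ≤ fs/2 = 16.95 kHz, appears at 10.7 kHz.
95.1 kHz mod fs = 27.3 kHz.
27.3 kHz > fs/2 = 16.95 kHz, folds to fs − 27.3 kHz = 6.6 kHz.
78.5 kHz and 91 kHz both map to 10.7 kHz.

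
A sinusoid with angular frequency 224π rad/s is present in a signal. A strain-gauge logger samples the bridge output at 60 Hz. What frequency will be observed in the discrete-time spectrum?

8 Hz

ω = 224π rad/s → f = ω/(2π) = 112 Hz.
112 Hz mod fs = 52 Hz.
52 Hz > fs/2 = 30 Hz, folds to fs − 52 Hz = 8 Hz.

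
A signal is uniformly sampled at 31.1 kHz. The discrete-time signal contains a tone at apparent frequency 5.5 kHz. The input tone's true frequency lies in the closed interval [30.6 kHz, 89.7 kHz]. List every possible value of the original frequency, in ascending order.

Frequencies that alias to 5.5 kHz are k·fs ± 5.5 kHz for integer k ≥ 0.
k=0: 5.5 kHz.
k=1: 25.6 kHz, 36.6 kHz.
k=2: 56.7 kHz, 67.7 kHz.
k=3: 87.8 kHz, 98.8 kHz.
k=4: 118.9 kHz, 129.9 kHz.
Within [30.6 kHz, 89.7 kHz]: 36.6 kHz, 56.7 kHz, 67.7 kHz, 87.8 kHz.

36.6 kHz, 56.7 kHz, 67.7 kHz, 87.8 kHz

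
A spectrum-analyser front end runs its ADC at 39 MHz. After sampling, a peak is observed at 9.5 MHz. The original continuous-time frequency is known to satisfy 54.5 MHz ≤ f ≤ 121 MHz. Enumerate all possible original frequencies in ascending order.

68.5 MHz, 87.5 MHz, 107.5 MHz

Frequencies that alias to 9.5 MHz are k·fs ± 9.5 MHz for integer k ≥ 0.
k=0: 9.5 MHz.
k=1: 29.5 MHz, 48.5 MHz.
k=2: 68.5 MHz, 87.5 MHz.
k=3: 107.5 MHz, 126.5 MHz.
k=4: 146.5 MHz, 165.5 MHz.
Within [54.5 MHz, 121 MHz]: 68.5 MHz, 87.5 MHz, 107.5 MHz.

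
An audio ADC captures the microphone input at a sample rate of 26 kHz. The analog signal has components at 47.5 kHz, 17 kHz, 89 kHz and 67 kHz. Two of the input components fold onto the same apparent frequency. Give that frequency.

fs/2 = 13 kHz.
47.5 kHz mod fs = 21.5 kHz.
21.5 kHz > fs/2 = 13 kHz, folds to fs − 21.5 kHz = 4.5 kHz.
17 kHz > fs/2 = 13 kHz, folds to fs − 17 kHz = 9 kHz.
89 kHz mod fs = 11 kHz.
11 kHz ≤ fs/2 = 13 kHz, appears at 11 kHz.
67 kHz mod fs = 15 kHz.
15 kHz > fs/2 = 13 kHz, folds to fs − 15 kHz = 11 kHz.
67 kHz and 89 kHz both map to 11 kHz.

11 kHz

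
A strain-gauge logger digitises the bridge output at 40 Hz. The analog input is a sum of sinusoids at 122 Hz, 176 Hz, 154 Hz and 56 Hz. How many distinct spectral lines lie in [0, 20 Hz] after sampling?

fs/2 = 20 Hz.
122 Hz mod fs = 2 Hz.
2 Hz ≤ fs/2 = 20 Hz, appears at 2 Hz.
176 Hz mod fs = 16 Hz.
16 Hz ≤ fs/2 = 20 Hz, appears at 16 Hz.
154 Hz mod fs = 34 Hz.
34 Hz > fs/2 = 20 Hz, folds to fs − 34 Hz = 6 Hz.
56 Hz mod fs = 16 Hz.
16 Hz ≤ fs/2 = 20 Hz, appears at 16 Hz.
Distinct values: {2 Hz, 6 Hz, 16 Hz} → 3.

3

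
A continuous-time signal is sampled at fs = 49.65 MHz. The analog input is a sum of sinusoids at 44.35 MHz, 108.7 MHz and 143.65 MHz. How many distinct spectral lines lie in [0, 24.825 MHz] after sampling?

2

fs/2 = 24.825 MHz.
44.35 MHz > fs/2 = 24.825 MHz, folds to fs − 44.35 MHz = 5.3 MHz.
108.7 MHz mod fs = 9.4 MHz.
9.4 MHz ≤ fs/2 = 24.825 MHz, appears at 9.4 MHz.
143.65 MHz mod fs = 44.35 MHz.
44.35 MHz > fs/2 = 24.825 MHz, folds to fs − 44.35 MHz = 5.3 MHz.
Distinct values: {5.3 MHz, 9.4 MHz} → 2.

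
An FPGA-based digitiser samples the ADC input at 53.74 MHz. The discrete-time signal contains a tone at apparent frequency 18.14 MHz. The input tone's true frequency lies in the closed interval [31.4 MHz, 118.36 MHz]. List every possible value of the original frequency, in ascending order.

35.6 MHz, 71.88 MHz, 89.34 MHz

Frequencies that alias to 18.14 MHz are k·fs ± 18.14 MHz for integer k ≥ 0.
k=0: 18.14 MHz.
k=1: 35.6 MHz, 71.88 MHz.
k=2: 89.34 MHz, 125.62 MHz.
k=3: 143.08 MHz, 179.36 MHz.
Within [31.4 MHz, 118.36 MHz]: 35.6 MHz, 71.88 MHz, 89.34 MHz.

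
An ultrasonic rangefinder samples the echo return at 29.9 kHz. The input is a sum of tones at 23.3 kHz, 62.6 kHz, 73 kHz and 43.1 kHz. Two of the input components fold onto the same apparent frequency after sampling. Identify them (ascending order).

fs/2 = 14.95 kHz.
23.3 kHz > fs/2 = 14.95 kHz, folds to fs − 23.3 kHz = 6.6 kHz.
62.6 kHz mod fs = 2.8 kHz.
2.8 kHz ≤ fs/2 = 14.95 kHz, appears at 2.8 kHz.
73 kHz mod fs = 13.2 kHz.
13.2 kHz ≤ fs/2 = 14.95 kHz, appears at 13.2 kHz.
43.1 kHz mod fs = 13.2 kHz.
13.2 kHz ≤ fs/2 = 14.95 kHz, appears at 13.2 kHz.
43.1 kHz and 73 kHz both map to 13.2 kHz.

43.1 kHz, 73 kHz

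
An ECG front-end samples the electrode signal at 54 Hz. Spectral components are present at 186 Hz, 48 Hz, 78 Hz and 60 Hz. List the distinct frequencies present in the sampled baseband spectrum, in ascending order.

6 Hz, 24 Hz

fs/2 = 27 Hz.
186 Hz mod fs = 24 Hz.
24 Hz ≤ fs/2 = 27 Hz, appears at 24 Hz.
48 Hz > fs/2 = 27 Hz, folds to fs − 48 Hz = 6 Hz.
78 Hz mod fs = 24 Hz.
24 Hz ≤ fs/2 = 27 Hz, appears at 24 Hz.
60 Hz mod fs = 6 Hz.
6 Hz ≤ fs/2 = 27 Hz, appears at 6 Hz.
Distinct values: {6 Hz, 24 Hz}.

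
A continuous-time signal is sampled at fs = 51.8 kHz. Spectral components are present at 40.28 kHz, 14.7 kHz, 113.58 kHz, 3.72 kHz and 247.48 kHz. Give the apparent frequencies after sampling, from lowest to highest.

3.72 kHz, 9.98 kHz, 11.52 kHz, 14.7 kHz

fs/2 = 25.9 kHz.
40.28 kHz > fs/2 = 25.9 kHz, folds to fs − 40.28 kHz = 11.52 kHz.
14.7 kHz ≤ fs/2 = 25.9 kHz, passes unchanged.
113.58 kHz mod fs = 9.98 kHz.
9.98 kHz ≤ fs/2 = 25.9 kHz, appears at 9.98 kHz.
3.72 kHz ≤ fs/2 = 25.9 kHz, passes unchanged.
247.48 kHz mod fs = 40.28 kHz.
40.28 kHz > fs/2 = 25.9 kHz, folds to fs − 40.28 kHz = 11.52 kHz.
Distinct values: {3.72 kHz, 9.98 kHz, 11.52 kHz, 14.7 kHz}.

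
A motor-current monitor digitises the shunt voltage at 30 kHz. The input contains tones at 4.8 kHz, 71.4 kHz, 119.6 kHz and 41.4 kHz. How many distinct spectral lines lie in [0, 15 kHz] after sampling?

fs/2 = 15 kHz.
4.8 kHz ≤ fs/2 = 15 kHz, passes unchanged.
71.4 kHz mod fs = 11.4 kHz.
11.4 kHz ≤ fs/2 = 15 kHz, appears at 11.4 kHz.
119.6 kHz mod fs = 29.6 kHz.
29.6 kHz > fs/2 = 15 kHz, folds to fs − 29.6 kHz = 0.4 kHz.
41.4 kHz mod fs = 11.4 kHz.
11.4 kHz ≤ fs/2 = 15 kHz, appears at 11.4 kHz.
Distinct values: {0.4 kHz, 4.8 kHz, 11.4 kHz} → 3.

3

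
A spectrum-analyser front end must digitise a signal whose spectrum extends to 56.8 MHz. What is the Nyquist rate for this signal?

Nyquist rate = 2 × 56.8 MHz = 113.6 MHz.

113.6 MHz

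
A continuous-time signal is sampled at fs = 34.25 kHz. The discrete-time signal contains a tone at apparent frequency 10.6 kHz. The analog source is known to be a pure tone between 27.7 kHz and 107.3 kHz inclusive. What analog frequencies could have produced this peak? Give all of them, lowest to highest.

Frequencies that alias to 10.6 kHz are k·fs ± 10.6 kHz for integer k ≥ 0.
k=0: 10.6 kHz.
k=1: 23.65 kHz, 44.85 kHz.
k=2: 57.9 kHz, 79.1 kHz.
k=3: 92.15 kHz, 113.35 kHz.
k=4: 126.4 kHz, 147.6 kHz.
Within [27.7 kHz, 107.3 kHz]: 44.85 kHz, 57.9 kHz, 79.1 kHz, 92.15 kHz.

44.85 kHz, 57.9 kHz, 79.1 kHz, 92.15 kHz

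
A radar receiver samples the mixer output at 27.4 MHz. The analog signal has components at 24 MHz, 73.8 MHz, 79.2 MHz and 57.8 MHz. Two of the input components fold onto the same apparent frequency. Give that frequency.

fs/2 = 13.7 MHz.
24 MHz > fs/2 = 13.7 MHz, folds to fs − 24 MHz = 3.4 MHz.
73.8 MHz mod fs = 19 MHz.
19 MHz > fs/2 = 13.7 MHz, folds to fs − 19 MHz = 8.4 MHz.
79.2 MHz mod fs = 24.4 MHz.
24.4 MHz > fs/2 = 13.7 MHz, folds to fs − 24.4 MHz = 3 MHz.
57.8 MHz mod fs = 3 MHz.
3 MHz ≤ fs/2 = 13.7 MHz, appears at 3 MHz.
57.8 MHz and 79.2 MHz both map to 3 MHz.

3 MHz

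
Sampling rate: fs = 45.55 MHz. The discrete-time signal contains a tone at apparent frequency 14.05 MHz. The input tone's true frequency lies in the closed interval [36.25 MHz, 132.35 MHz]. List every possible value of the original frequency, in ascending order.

59.6 MHz, 77.05 MHz, 105.15 MHz, 122.6 MHz

Frequencies that alias to 14.05 MHz are k·fs ± 14.05 MHz for integer k ≥ 0.
k=0: 14.05 MHz.
k=1: 31.5 MHz, 59.6 MHz.
k=2: 77.05 MHz, 105.15 MHz.
k=3: 122.6 MHz, 150.7 MHz.
k=4: 168.15 MHz, 196.25 MHz.
Within [36.25 MHz, 132.35 MHz]: 59.6 MHz, 77.05 MHz, 105.15 MHz, 122.6 MHz.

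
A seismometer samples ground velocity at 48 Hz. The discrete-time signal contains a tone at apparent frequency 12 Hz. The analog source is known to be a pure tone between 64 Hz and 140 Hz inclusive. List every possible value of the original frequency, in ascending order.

84 Hz, 108 Hz, 132 Hz

Frequencies that alias to 12 Hz are k·fs ± 12 Hz for integer k ≥ 0.
k=0: 12 Hz.
k=1: 36 Hz, 60 Hz.
k=2: 84 Hz, 108 Hz.
k=3: 132 Hz, 156 Hz.
k=4: 180 Hz, 204 Hz.
Within [64 Hz, 140 Hz]: 84 Hz, 108 Hz, 132 Hz.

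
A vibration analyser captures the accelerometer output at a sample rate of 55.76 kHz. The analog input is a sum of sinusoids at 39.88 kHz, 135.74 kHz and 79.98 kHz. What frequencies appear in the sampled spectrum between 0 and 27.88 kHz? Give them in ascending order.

fs/2 = 27.88 kHz.
39.88 kHz > fs/2 = 27.88 kHz, folds to fs − 39.88 kHz = 15.88 kHz.
135.74 kHz mod fs = 24.22 kHz.
24.22 kHz ≤ fs/2 = 27.88 kHz, appears at 24.22 kHz.
79.98 kHz mod fs = 24.22 kHz.
24.22 kHz ≤ fs/2 = 27.88 kHz, appears at 24.22 kHz.
Distinct values: {15.88 kHz, 24.22 kHz}.

15.88 kHz, 24.22 kHz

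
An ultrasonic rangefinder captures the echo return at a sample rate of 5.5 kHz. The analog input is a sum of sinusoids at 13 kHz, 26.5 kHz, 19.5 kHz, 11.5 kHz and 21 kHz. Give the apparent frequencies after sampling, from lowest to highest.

fs/2 = 2.75 kHz.
13 kHz mod fs = 2 kHz.
2 kHz ≤ fs/2 = 2.75 kHz, appears at 2 kHz.
26.5 kHz mod fs = 4.5 kHz.
4.5 kHz > fs/2 = 2.75 kHz, folds to fs − 4.5 kHz = 1 kHz.
19.5 kHz mod fs = 3 kHz.
3 kHz > fs/2 = 2.75 kHz, folds to fs − 3 kHz = 2.5 kHz.
11.5 kHz mod fs = 0.5 kHz.
0.5 kHz ≤ fs/2 = 2.75 kHz, appears at 0.5 kHz.
21 kHz mod fs = 4.5 kHz.
4.5 kHz > fs/2 = 2.75 kHz, folds to fs − 4.5 kHz = 1 kHz.
Distinct values: {0.5 kHz, 1 kHz, 2 kHz, 2.5 kHz}.

0.5 kHz, 1 kHz, 2 kHz, 2.5 kHz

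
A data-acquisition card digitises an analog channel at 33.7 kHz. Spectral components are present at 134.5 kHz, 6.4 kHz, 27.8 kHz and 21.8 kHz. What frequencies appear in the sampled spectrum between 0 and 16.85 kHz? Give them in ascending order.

0.3 kHz, 5.9 kHz, 6.4 kHz, 11.9 kHz

fs/2 = 16.85 kHz.
134.5 kHz mod fs = 33.4 kHz.
33.4 kHz > fs/2 = 16.85 kHz, folds to fs − 33.4 kHz = 0.3 kHz.
6.4 kHz ≤ fs/2 = 16.85 kHz, passes unchanged.
27.8 kHz > fs/2 = 16.85 kHz, folds to fs − 27.8 kHz = 5.9 kHz.
21.8 kHz > fs/2 = 16.85 kHz, folds to fs − 21.8 kHz = 11.9 kHz.
Distinct values: {0.3 kHz, 5.9 kHz, 6.4 kHz, 11.9 kHz}.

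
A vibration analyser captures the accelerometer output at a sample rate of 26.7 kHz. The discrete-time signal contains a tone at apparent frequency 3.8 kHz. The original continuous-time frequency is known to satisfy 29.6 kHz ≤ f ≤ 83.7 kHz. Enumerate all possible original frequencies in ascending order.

Frequencies that alias to 3.8 kHz are k·fs ± 3.8 kHz for integer k ≥ 0.
k=0: 3.8 kHz.
k=1: 22.9 kHz, 30.5 kHz.
k=2: 49.6 kHz, 57.2 kHz.
k=3: 76.3 kHz, 83.9 kHz.
k=4: 103 kHz, 110.6 kHz.
Within [29.6 kHz, 83.7 kHz]: 30.5 kHz, 49.6 kHz, 57.2 kHz, 76.3 kHz.

30.5 kHz, 49.6 kHz, 57.2 kHz, 76.3 kHz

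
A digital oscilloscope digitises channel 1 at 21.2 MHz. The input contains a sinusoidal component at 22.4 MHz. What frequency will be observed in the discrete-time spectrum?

22.4 MHz mod fs = 1.2 MHz.
1.2 MHz ≤ fs/2 = 10.6 MHz, appears at 1.2 MHz.

1.2 MHz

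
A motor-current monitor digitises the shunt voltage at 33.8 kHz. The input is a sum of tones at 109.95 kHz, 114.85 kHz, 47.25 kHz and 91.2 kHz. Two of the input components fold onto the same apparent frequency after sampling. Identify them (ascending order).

fs/2 = 16.9 kHz.
109.95 kHz mod fs = 8.55 kHz.
8.55 kHz ≤ fs/2 = 16.9 kHz, appears at 8.55 kHz.
114.85 kHz mod fs = 13.45 kHz.
13.45 kHz ≤ fs/2 = 16.9 kHz, appears at 13.45 kHz.
47.25 kHz mod fs = 13.45 kHz.
13.45 kHz ≤ fs/2 = 16.9 kHz, appears at 13.45 kHz.
91.2 kHz mod fs = 23.6 kHz.
23.6 kHz > fs/2 = 16.9 kHz, folds to fs − 23.6 kHz = 10.2 kHz.
47.25 kHz and 114.85 kHz both map to 13.45 kHz.

47.25 kHz, 114.85 kHz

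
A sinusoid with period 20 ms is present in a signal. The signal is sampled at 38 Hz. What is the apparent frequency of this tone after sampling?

T = 20 ms → f = 1/T = 50 Hz.
50 Hz mod fs = 12 Hz.
12 Hz ≤ fs/2 = 19 Hz, appears at 12 Hz.

12 Hz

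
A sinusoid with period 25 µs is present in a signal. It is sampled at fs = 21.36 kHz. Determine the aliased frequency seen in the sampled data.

T = 25 µs → f = 1/T = 40 kHz.
40 kHz mod fs = 18.64 kHz.
18.64 kHz > fs/2 = 10.68 kHz, folds to fs − 18.64 kHz = 2.72 kHz.

2.72 kHz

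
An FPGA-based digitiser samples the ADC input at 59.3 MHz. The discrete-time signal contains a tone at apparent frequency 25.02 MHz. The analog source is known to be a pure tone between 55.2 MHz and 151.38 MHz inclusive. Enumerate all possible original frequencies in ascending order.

Frequencies that alias to 25.02 MHz are k·fs ± 25.02 MHz for integer k ≥ 0.
k=0: 25.02 MHz.
k=1: 34.28 MHz, 84.32 MHz.
k=2: 93.58 MHz, 143.62 MHz.
k=3: 152.88 MHz, 202.92 MHz.
Within [55.2 MHz, 151.38 MHz]: 84.32 MHz, 93.58 MHz, 143.62 MHz.

84.32 MHz, 93.58 MHz, 143.62 MHz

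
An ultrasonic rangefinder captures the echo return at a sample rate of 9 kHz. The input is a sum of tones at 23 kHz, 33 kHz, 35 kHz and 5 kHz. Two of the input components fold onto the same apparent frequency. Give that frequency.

fs/2 = 4.5 kHz.
23 kHz mod fs = 5 kHz.
5 kHz > fs/2 = 4.5 kHz, folds to fs − 5 kHz = 4 kHz.
33 kHz mod fs = 6 kHz.
6 kHz > fs/2 = 4.5 kHz, folds to fs − 6 kHz = 3 kHz.
35 kHz mod fs = 8 kHz.
8 kHz > fs/2 = 4.5 kHz, folds to fs − 8 kHz = 1 kHz.
5 kHz > fs/2 = 4.5 kHz, folds to fs − 5 kHz = 4 kHz.
5 kHz and 23 kHz both map to 4 kHz.

4 kHz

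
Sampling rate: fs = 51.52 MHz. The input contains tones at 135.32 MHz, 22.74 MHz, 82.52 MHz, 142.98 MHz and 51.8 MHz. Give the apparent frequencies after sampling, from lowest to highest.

0.28 MHz, 11.58 MHz, 19.24 MHz, 20.52 MHz, 22.74 MHz

fs/2 = 25.76 MHz.
135.32 MHz mod fs = 32.28 MHz.
32.28 MHz > fs/2 = 25.76 MHz, folds to fs − 32.28 MHz = 19.24 MHz.
22.74 MHz ≤ fs/2 = 25.76 MHz, passes unchanged.
82.52 MHz mod fs = 31 MHz.
31 MHz > fs/2 = 25.76 MHz, folds to fs − 31 MHz = 20.52 MHz.
142.98 MHz mod fs = 39.94 MHz.
39.94 MHz > fs/2 = 25.76 MHz, folds to fs − 39.94 MHz = 11.58 MHz.
51.8 MHz mod fs = 0.28 MHz.
0.28 MHz ≤ fs/2 = 25.76 MHz, appears at 0.28 MHz.
Distinct values: {0.28 MHz, 11.58 MHz, 19.24 MHz, 20.52 MHz, 22.74 MHz}.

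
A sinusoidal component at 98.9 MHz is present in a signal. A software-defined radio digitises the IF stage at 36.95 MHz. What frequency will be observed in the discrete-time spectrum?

11.95 MHz

98.9 MHz mod fs = 25 MHz.
25 MHz > fs/2 = 18.475 MHz, folds to fs − 25 MHz = 11.95 MHz.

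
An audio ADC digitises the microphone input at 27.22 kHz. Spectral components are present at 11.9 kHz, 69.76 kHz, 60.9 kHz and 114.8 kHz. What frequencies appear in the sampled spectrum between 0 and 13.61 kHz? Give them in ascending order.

5.92 kHz, 6.46 kHz, 11.9 kHz

fs/2 = 13.61 kHz.
11.9 kHz ≤ fs/2 = 13.61 kHz, passes unchanged.
69.76 kHz mod fs = 15.32 kHz.
15.32 kHz > fs/2 = 13.61 kHz, folds to fs − 15.32 kHz = 11.9 kHz.
60.9 kHz mod fs = 6.46 kHz.
6.46 kHz ≤ fs/2 = 13.61 kHz, appears at 6.46 kHz.
114.8 kHz mod fs = 5.92 kHz.
5.92 kHz ≤ fs/2 = 13.61 kHz, appears at 5.92 kHz.
Distinct values: {5.92 kHz, 6.46 kHz, 11.9 kHz}.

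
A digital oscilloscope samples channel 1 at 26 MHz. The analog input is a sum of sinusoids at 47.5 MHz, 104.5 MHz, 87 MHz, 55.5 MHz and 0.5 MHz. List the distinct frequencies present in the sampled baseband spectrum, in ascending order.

fs/2 = 13 MHz.
47.5 MHz mod fs = 21.5 MHz.
21.5 MHz > fs/2 = 13 MHz, folds to fs − 21.5 MHz = 4.5 MHz.
104.5 MHz mod fs = 0.5 MHz.
0.5 MHz ≤ fs/2 = 13 MHz, appears at 0.5 MHz.
87 MHz mod fs = 9 MHz.
9 MHz ≤ fs/2 = 13 MHz, appears at 9 MHz.
55.5 MHz mod fs = 3.5 MHz.
3.5 MHz ≤ fs/2 = 13 MHz, appears at 3.5 MHz.
0.5 MHz ≤ fs/2 = 13 MHz, passes unchanged.
Distinct values: {0.5 MHz, 3.5 MHz, 4.5 MHz, 9 MHz}.

0.5 MHz, 3.5 MHz, 4.5 MHz, 9 MHz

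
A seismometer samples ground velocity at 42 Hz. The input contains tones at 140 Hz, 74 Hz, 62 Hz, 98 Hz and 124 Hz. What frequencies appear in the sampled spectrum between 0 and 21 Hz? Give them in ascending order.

fs/2 = 21 Hz.
140 Hz mod fs = 14 Hz.
14 Hz ≤ fs/2 = 21 Hz, appears at 14 Hz.
74 Hz mod fs = 32 Hz.
32 Hz > fs/2 = 21 Hz, folds to fs − 32 Hz = 10 Hz.
62 Hz mod fs = 20 Hz.
20 Hz ≤ fs/2 = 21 Hz, appears at 20 Hz.
98 Hz mod fs = 14 Hz.
14 Hz ≤ fs/2 = 21 Hz, appears at 14 Hz.
124 Hz mod fs = 40 Hz.
40 Hz > fs/2 = 21 Hz, folds to fs − 40 Hz = 2 Hz.
Distinct values: {2 Hz, 10 Hz, 14 Hz, 20 Hz}.

2 Hz, 10 Hz, 14 Hz, 20 Hz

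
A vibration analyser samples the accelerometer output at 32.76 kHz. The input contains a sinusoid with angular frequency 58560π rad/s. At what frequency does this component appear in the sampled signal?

ω = 58560π rad/s → f = ω/(2π) = 29280 Hz = 29.28 kHz.
29.28 kHz > fs/2 = 16.38 kHz, folds to fs − 29.28 kHz = 3.48 kHz.

3.48 kHz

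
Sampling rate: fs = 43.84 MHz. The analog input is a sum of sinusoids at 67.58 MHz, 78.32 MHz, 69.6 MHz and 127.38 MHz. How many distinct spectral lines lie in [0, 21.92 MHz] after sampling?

4

fs/2 = 21.92 MHz.
67.58 MHz mod fs = 23.74 MHz.
23.74 MHz > fs/2 = 21.92 MHz, folds to fs − 23.74 MHz = 20.1 MHz.
78.32 MHz mod fs = 34.48 MHz.
34.48 MHz > fs/2 = 21.92 MHz, folds to fs − 34.48 MHz = 9.36 MHz.
69.6 MHz mod fs = 25.76 MHz.
25.76 MHz > fs/2 = 21.92 MHz, folds to fs − 25.76 MHz = 18.08 MHz.
127.38 MHz mod fs = 39.7 MHz.
39.7 MHz > fs/2 = 21.92 MHz, folds to fs − 39.7 MHz = 4.14 MHz.
Distinct values: {4.14 MHz, 9.36 MHz, 18.08 MHz, 20.1 MHz} → 4.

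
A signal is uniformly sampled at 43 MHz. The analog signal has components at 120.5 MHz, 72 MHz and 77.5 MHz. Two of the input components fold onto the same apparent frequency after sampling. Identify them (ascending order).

fs/2 = 21.5 MHz.
120.5 MHz mod fs = 34.5 MHz.
34.5 MHz > fs/2 = 21.5 MHz, folds to fs − 34.5 MHz = 8.5 MHz.
72 MHz mod fs = 29 MHz.
29 MHz > fs/2 = 21.5 MHz, folds to fs − 29 MHz = 14 MHz.
77.5 MHz mod fs = 34.5 MHz.
34.5 MHz > fs/2 = 21.5 MHz, folds to fs − 34.5 MHz = 8.5 MHz.
77.5 MHz and 120.5 MHz both map to 8.5 MHz.

77.5 MHz, 120.5 MHz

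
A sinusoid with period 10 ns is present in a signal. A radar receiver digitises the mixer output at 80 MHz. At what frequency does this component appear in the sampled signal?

20 MHz

T = 10 ns → f = 1/T = 100 MHz.
100 MHz mod fs = 20 MHz.
20 MHz ≤ fs/2 = 40 MHz, appears at 20 MHz.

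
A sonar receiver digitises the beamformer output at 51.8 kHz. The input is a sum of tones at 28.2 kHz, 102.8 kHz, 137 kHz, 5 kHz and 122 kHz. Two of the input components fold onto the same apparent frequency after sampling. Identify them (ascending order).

fs/2 = 25.9 kHz.
28.2 kHz > fs/2 = 25.9 kHz, folds to fs − 28.2 kHz = 23.6 kHz.
102.8 kHz mod fs = 51 kHz.
51 kHz > fs/2 = 25.9 kHz, folds to fs − 51 kHz = 0.8 kHz.
137 kHz mod fs = 33.4 kHz.
33.4 kHz > fs/2 = 25.9 kHz, folds to fs − 33.4 kHz = 18.4 kHz.
5 kHz ≤ fs/2 = 25.9 kHz, passes unchanged.
122 kHz mod fs = 18.4 kHz.
18.4 kHz ≤ fs/2 = 25.9 kHz, appears at 18.4 kHz.
122 kHz and 137 kHz both map to 18.4 kHz.

122 kHz, 137 kHz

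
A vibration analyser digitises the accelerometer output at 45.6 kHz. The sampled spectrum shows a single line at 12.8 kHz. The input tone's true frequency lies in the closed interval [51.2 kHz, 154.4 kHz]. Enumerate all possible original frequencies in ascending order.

Frequencies that alias to 12.8 kHz are k·fs ± 12.8 kHz for integer k ≥ 0.
k=0: 12.8 kHz.
k=1: 32.8 kHz, 58.4 kHz.
k=2: 78.4 kHz, 104 kHz.
k=3: 124 kHz, 149.6 kHz.
k=4: 169.6 kHz, 195.2 kHz.
Within [51.2 kHz, 154.4 kHz]: 58.4 kHz, 78.4 kHz, 104 kHz, 124 kHz, 149.6 kHz.

58.4 kHz, 78.4 kHz, 104 kHz, 124 kHz, 149.6 kHz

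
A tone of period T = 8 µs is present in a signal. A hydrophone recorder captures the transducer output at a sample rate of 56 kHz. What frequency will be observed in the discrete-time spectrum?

T = 8 µs → f = 1/T = 125 kHz.
125 kHz mod fs = 13 kHz.
13 kHz ≤ fs/2 = 28 kHz, appears at 13 kHz.

13 kHz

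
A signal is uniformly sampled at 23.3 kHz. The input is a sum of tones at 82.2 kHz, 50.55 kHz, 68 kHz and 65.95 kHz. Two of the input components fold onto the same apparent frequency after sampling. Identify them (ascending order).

fs/2 = 11.65 kHz.
82.2 kHz mod fs = 12.3 kHz.
12.3 kHz > fs/2 = 11.65 kHz, folds to fs − 12.3 kHz = 11 kHz.
50.55 kHz mod fs = 3.95 kHz.
3.95 kHz ≤ fs/2 = 11.65 kHz, appears at 3.95 kHz.
68 kHz mod fs = 21.4 kHz.
21.4 kHz > fs/2 = 11.65 kHz, folds to fs − 21.4 kHz = 1.9 kHz.
65.95 kHz mod fs = 19.35 kHz.
19.35 kHz > fs/2 = 11.65 kHz, folds to fs − 19.35 kHz = 3.95 kHz.
50.55 kHz and 65.95 kHz both map to 3.95 kHz.

50.55 kHz, 65.95 kHz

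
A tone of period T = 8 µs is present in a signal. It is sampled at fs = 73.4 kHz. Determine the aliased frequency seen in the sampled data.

21.8 kHz

T = 8 µs → f = 1/T = 125 kHz.
125 kHz mod fs = 51.6 kHz.
51.6 kHz > fs/2 = 36.7 kHz, folds to fs − 51.6 kHz = 21.8 kHz.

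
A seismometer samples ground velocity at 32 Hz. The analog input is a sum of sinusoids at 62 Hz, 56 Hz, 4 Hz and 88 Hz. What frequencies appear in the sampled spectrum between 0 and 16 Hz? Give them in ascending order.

fs/2 = 16 Hz.
62 Hz mod fs = 30 Hz.
30 Hz > fs/2 = 16 Hz, folds to fs − 30 Hz = 2 Hz.
56 Hz mod fs = 24 Hz.
24 Hz > fs/2 = 16 Hz, folds to fs − 24 Hz = 8 Hz.
4 Hz ≤ fs/2 = 16 Hz, passes unchanged.
88 Hz mod fs = 24 Hz.
24 Hz > fs/2 = 16 Hz, folds to fs − 24 Hz = 8 Hz.
Distinct values: {2 Hz, 4 Hz, 8 Hz}.

2 Hz, 4 Hz, 8 Hz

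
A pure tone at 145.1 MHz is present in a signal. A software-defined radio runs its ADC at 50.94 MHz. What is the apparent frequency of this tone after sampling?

145.1 MHz mod fs = 43.22 MHz.
43.22 MHz > fs/2 = 25.47 MHz, folds to fs − 43.22 MHz = 7.72 MHz.

7.72 MHz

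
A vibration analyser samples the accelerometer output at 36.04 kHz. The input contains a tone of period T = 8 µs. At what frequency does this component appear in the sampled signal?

16.88 kHz

T = 8 µs → f = 1/T = 125 kHz.
125 kHz mod fs = 16.88 kHz.
16.88 kHz ≤ fs/2 = 18.02 kHz, appears at 16.88 kHz.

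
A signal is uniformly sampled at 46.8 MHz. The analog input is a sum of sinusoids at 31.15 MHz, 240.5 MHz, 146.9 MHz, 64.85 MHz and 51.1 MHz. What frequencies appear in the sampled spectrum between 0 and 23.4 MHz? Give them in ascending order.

4.3 MHz, 6.5 MHz, 15.65 MHz, 18.05 MHz

fs/2 = 23.4 MHz.
31.15 MHz > fs/2 = 23.4 MHz, folds to fs − 31.15 MHz = 15.65 MHz.
240.5 MHz mod fs = 6.5 MHz.
6.5 MHz ≤ fs/2 = 23.4 MHz, appears at 6.5 MHz.
146.9 MHz mod fs = 6.5 MHz.
6.5 MHz ≤ fs/2 = 23.4 MHz, appears at 6.5 MHz.
64.85 MHz mod fs = 18.05 MHz.
18.05 MHz ≤ fs/2 = 23.4 MHz, appears at 18.05 MHz.
51.1 MHz mod fs = 4.3 MHz.
4.3 MHz ≤ fs/2 = 23.4 MHz, appears at 4.3 MHz.
Distinct values: {4.3 MHz, 6.5 MHz, 15.65 MHz, 18.05 MHz}.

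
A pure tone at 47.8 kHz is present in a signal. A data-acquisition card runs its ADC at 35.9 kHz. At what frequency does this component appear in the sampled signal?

11.9 kHz

47.8 kHz mod fs = 11.9 kHz.
11.9 kHz ≤ fs/2 = 17.95 kHz, appears at 11.9 kHz.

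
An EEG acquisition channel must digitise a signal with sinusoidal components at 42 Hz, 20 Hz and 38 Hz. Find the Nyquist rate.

Highest-frequency component: 42 Hz.
Nyquist rate = 2 × 42 Hz = 84 Hz.

84 Hz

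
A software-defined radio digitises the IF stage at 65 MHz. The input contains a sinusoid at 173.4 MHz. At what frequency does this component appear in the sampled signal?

21.6 MHz

173.4 MHz mod fs = 43.4 MHz.
43.4 MHz > fs/2 = 32.5 MHz, folds to fs − 43.4 MHz = 21.6 MHz.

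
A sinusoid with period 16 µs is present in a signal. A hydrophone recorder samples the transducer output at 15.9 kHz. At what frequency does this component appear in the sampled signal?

T = 16 µs → f = 1/T = 62.5 kHz.
62.5 kHz mod fs = 14.8 kHz.
14.8 kHz > fs/2 = 7.95 kHz, folds to fs − 14.8 kHz = 1.1 kHz.

1.1 kHz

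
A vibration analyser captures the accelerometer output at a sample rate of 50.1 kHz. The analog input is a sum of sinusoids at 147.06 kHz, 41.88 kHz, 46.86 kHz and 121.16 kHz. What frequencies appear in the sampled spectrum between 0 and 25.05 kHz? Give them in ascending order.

fs/2 = 25.05 kHz.
147.06 kHz mod fs = 46.86 kHz.
46.86 kHz > fs/2 = 25.05 kHz, folds to fs − 46.86 kHz = 3.24 kHz.
41.88 kHz > fs/2 = 25.05 kHz, folds to fs − 41.88 kHz = 8.22 kHz.
46.86 kHz > fs/2 = 25.05 kHz, folds to fs − 46.86 kHz = 3.24 kHz.
121.16 kHz mod fs = 20.96 kHz.
20.96 kHz ≤ fs/2 = 25.05 kHz, appears at 20.96 kHz.
Distinct values: {3.24 kHz, 8.22 kHz, 20.96 kHz}.

3.24 kHz, 8.22 kHz, 20.96 kHz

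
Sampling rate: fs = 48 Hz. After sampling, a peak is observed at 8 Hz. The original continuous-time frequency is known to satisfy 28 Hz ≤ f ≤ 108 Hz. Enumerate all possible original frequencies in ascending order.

Frequencies that alias to 8 Hz are k·fs ± 8 Hz for integer k ≥ 0.
k=0: 8 Hz.
k=1: 40 Hz, 56 Hz.
k=2: 88 Hz, 104 Hz.
k=3: 136 Hz, 152 Hz.
Within [28 Hz, 108 Hz]: 40 Hz, 56 Hz, 88 Hz, 104 Hz.

40 Hz, 56 Hz, 88 Hz, 104 Hz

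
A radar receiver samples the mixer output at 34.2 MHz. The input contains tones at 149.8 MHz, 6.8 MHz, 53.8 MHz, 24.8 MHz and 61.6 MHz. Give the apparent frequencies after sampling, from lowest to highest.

6.8 MHz, 9.4 MHz, 13 MHz, 14.6 MHz

fs/2 = 17.1 MHz.
149.8 MHz mod fs = 13 MHz.
13 MHz ≤ fs/2 = 17.1 MHz, appears at 13 MHz.
6.8 MHz ≤ fs/2 = 17.1 MHz, passes unchanged.
53.8 MHz mod fs = 19.6 MHz.
19.6 MHz > fs/2 = 17.1 MHz, folds to fs − 19.6 MHz = 14.6 MHz.
24.8 MHz > fs/2 = 17.1 MHz, folds to fs − 24.8 MHz = 9.4 MHz.
61.6 MHz mod fs = 27.4 MHz.
27.4 MHz > fs/2 = 17.1 MHz, folds to fs − 27.4 MHz = 6.8 MHz.
Distinct values: {6.8 MHz, 9.4 MHz, 13 MHz, 14.6 MHz}.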